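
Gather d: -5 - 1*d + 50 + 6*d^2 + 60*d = 6*d^2 + 59*d + 45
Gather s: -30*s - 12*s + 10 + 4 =14 - 42*s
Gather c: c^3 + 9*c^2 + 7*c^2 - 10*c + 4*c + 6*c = c^3 + 16*c^2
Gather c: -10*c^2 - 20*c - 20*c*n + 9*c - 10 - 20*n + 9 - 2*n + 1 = -10*c^2 + c*(-20*n - 11) - 22*n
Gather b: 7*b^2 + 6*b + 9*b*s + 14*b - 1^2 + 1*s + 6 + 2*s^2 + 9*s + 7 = 7*b^2 + b*(9*s + 20) + 2*s^2 + 10*s + 12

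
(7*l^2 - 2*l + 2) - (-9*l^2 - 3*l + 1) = 16*l^2 + l + 1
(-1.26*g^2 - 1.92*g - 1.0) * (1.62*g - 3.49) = -2.0412*g^3 + 1.287*g^2 + 5.0808*g + 3.49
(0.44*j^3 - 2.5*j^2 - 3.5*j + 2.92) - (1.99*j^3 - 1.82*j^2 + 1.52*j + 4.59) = -1.55*j^3 - 0.68*j^2 - 5.02*j - 1.67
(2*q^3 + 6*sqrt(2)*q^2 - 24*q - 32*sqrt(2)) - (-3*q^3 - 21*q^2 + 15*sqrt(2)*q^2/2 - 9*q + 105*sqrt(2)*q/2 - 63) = 5*q^3 - 3*sqrt(2)*q^2/2 + 21*q^2 - 105*sqrt(2)*q/2 - 15*q - 32*sqrt(2) + 63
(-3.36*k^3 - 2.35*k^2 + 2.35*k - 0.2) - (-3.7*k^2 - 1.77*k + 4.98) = -3.36*k^3 + 1.35*k^2 + 4.12*k - 5.18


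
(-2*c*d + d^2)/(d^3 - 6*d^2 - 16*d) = (2*c - d)/(-d^2 + 6*d + 16)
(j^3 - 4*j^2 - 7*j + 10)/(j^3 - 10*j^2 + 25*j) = (j^2 + j - 2)/(j*(j - 5))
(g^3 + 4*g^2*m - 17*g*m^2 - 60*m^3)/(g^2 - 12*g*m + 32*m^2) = (g^2 + 8*g*m + 15*m^2)/(g - 8*m)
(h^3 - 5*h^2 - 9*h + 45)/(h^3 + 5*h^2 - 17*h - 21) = (h^2 - 2*h - 15)/(h^2 + 8*h + 7)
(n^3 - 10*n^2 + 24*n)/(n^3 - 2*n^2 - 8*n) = (n - 6)/(n + 2)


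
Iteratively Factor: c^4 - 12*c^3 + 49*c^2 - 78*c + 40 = (c - 4)*(c^3 - 8*c^2 + 17*c - 10) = (c - 5)*(c - 4)*(c^2 - 3*c + 2) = (c - 5)*(c - 4)*(c - 1)*(c - 2)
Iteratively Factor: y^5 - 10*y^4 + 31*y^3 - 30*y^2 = (y)*(y^4 - 10*y^3 + 31*y^2 - 30*y) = y*(y - 5)*(y^3 - 5*y^2 + 6*y) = y*(y - 5)*(y - 2)*(y^2 - 3*y) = y^2*(y - 5)*(y - 2)*(y - 3)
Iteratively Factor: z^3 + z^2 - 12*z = (z)*(z^2 + z - 12) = z*(z - 3)*(z + 4)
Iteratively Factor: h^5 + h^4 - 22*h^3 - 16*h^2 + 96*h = (h - 2)*(h^4 + 3*h^3 - 16*h^2 - 48*h) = (h - 2)*(h + 3)*(h^3 - 16*h) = (h - 4)*(h - 2)*(h + 3)*(h^2 + 4*h) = (h - 4)*(h - 2)*(h + 3)*(h + 4)*(h)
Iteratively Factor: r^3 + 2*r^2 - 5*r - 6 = (r - 2)*(r^2 + 4*r + 3) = (r - 2)*(r + 3)*(r + 1)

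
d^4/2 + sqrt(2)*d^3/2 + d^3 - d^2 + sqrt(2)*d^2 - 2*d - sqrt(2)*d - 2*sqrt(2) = (d/2 + sqrt(2)/2)*(d + 2)*(d - sqrt(2))*(d + sqrt(2))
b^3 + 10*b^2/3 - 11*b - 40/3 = (b - 8/3)*(b + 1)*(b + 5)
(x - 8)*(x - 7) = x^2 - 15*x + 56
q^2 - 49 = (q - 7)*(q + 7)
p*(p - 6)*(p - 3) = p^3 - 9*p^2 + 18*p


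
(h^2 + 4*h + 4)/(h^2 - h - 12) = (h^2 + 4*h + 4)/(h^2 - h - 12)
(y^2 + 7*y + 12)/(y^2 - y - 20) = (y + 3)/(y - 5)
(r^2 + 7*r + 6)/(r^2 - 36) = (r + 1)/(r - 6)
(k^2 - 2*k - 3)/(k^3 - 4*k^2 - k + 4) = (k - 3)/(k^2 - 5*k + 4)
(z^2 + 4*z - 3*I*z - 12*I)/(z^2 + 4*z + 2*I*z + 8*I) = (z - 3*I)/(z + 2*I)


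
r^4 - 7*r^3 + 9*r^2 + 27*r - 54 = (r - 3)^3*(r + 2)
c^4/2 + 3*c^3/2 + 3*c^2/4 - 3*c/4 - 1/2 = (c/2 + 1)*(c + 1)*(c - sqrt(2)/2)*(c + sqrt(2)/2)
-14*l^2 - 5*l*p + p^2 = (-7*l + p)*(2*l + p)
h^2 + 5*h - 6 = (h - 1)*(h + 6)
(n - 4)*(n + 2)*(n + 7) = n^3 + 5*n^2 - 22*n - 56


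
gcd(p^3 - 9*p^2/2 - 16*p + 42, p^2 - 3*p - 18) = p - 6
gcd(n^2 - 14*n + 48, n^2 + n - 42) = n - 6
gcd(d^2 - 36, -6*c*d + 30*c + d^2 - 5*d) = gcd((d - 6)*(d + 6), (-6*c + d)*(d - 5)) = 1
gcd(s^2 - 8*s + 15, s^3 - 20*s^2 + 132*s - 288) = 1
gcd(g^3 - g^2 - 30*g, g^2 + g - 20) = g + 5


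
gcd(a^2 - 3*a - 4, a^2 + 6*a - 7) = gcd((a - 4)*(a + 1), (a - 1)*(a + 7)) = 1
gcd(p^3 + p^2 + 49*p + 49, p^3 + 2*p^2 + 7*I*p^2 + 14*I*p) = p + 7*I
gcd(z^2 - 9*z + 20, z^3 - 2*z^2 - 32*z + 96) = z - 4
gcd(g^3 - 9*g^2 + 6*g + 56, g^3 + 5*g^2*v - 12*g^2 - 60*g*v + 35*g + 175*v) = g - 7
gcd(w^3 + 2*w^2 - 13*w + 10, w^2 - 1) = w - 1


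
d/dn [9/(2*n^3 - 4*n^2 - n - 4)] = 9*(-6*n^2 + 8*n + 1)/(-2*n^3 + 4*n^2 + n + 4)^2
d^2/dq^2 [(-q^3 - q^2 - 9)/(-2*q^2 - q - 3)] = 2*(-7*q^3 + 99*q^2 + 81*q - 36)/(8*q^6 + 12*q^5 + 42*q^4 + 37*q^3 + 63*q^2 + 27*q + 27)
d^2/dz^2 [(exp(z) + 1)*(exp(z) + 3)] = 4*(exp(z) + 1)*exp(z)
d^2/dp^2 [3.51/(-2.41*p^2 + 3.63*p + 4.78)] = (-40.772862*p^2 + 61.413066*p + 3.51*(4.82*p - 3.63)*(9.64*p - 7.26) + 80.868996)/(-2.41*p^2 + 3.63*p + 4.78)^3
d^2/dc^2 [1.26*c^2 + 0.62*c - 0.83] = 2.52000000000000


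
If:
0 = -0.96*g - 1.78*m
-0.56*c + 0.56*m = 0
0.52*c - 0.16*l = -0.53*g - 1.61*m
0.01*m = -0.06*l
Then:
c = 0.00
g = 0.00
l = 0.00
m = 0.00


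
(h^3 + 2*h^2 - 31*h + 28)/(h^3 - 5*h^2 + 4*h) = (h + 7)/h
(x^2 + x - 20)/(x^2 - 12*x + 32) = (x + 5)/(x - 8)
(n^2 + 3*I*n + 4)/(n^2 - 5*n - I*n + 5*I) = (n + 4*I)/(n - 5)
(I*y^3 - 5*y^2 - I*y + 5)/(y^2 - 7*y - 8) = (I*y^2 - y*(5 + I) + 5)/(y - 8)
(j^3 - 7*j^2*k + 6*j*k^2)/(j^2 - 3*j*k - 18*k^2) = j*(j - k)/(j + 3*k)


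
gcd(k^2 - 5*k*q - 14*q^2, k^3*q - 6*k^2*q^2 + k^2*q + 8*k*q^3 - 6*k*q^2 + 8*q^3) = 1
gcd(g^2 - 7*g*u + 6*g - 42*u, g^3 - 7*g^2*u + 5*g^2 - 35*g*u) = -g + 7*u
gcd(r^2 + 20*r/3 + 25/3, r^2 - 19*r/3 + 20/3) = 1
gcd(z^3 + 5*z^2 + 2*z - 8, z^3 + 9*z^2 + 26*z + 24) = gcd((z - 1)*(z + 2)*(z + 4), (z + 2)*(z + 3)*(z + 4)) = z^2 + 6*z + 8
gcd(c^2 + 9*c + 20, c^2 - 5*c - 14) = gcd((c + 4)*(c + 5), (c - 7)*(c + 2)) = 1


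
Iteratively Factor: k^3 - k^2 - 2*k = (k + 1)*(k^2 - 2*k) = (k - 2)*(k + 1)*(k)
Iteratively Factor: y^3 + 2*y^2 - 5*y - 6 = (y + 1)*(y^2 + y - 6) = (y - 2)*(y + 1)*(y + 3)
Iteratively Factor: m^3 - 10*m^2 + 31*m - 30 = (m - 2)*(m^2 - 8*m + 15) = (m - 3)*(m - 2)*(m - 5)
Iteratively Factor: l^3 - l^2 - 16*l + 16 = (l + 4)*(l^2 - 5*l + 4) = (l - 4)*(l + 4)*(l - 1)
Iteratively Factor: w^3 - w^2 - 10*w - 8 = (w + 1)*(w^2 - 2*w - 8) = (w + 1)*(w + 2)*(w - 4)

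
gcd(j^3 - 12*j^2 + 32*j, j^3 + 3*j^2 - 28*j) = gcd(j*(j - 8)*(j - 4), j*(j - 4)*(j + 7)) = j^2 - 4*j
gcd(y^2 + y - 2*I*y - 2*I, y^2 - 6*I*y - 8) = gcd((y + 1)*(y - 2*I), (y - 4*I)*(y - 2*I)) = y - 2*I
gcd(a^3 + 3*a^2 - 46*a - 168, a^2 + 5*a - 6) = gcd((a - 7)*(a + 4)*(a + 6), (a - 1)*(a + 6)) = a + 6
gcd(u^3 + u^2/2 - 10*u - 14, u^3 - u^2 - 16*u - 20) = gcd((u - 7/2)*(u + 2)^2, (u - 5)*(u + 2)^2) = u^2 + 4*u + 4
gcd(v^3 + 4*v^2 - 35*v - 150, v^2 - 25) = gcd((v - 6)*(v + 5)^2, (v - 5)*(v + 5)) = v + 5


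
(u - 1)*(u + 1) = u^2 - 1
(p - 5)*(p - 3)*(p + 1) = p^3 - 7*p^2 + 7*p + 15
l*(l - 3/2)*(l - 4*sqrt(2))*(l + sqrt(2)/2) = l^4 - 7*sqrt(2)*l^3/2 - 3*l^3/2 - 4*l^2 + 21*sqrt(2)*l^2/4 + 6*l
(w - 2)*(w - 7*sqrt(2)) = w^2 - 7*sqrt(2)*w - 2*w + 14*sqrt(2)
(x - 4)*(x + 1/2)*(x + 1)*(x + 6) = x^4 + 7*x^3/2 - 41*x^2/2 - 35*x - 12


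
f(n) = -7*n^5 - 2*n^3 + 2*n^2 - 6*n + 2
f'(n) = -35*n^4 - 6*n^2 + 4*n - 6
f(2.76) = -1162.47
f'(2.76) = -2071.64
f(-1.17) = 30.31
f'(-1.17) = -84.48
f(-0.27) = 3.82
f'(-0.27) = -7.70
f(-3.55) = 4084.73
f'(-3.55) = -5654.62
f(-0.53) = 6.33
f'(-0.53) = -12.57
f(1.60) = -84.07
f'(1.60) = -244.34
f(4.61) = -14753.90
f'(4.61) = -15922.88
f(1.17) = -20.83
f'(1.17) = -75.12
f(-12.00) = 1745642.00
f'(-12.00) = -726678.00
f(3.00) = -1753.00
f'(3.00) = -2883.00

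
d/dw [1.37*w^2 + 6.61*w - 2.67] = 2.74*w + 6.61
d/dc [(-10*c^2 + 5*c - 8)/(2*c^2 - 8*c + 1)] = (70*c^2 + 12*c - 59)/(4*c^4 - 32*c^3 + 68*c^2 - 16*c + 1)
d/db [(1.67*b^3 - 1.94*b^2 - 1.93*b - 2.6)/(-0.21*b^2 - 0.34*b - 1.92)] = (-0.3507*b^4 - 1.1356*b^3 - 9.3649*b^2 + 6.3576*b + 2.8216)/(0.0441*b^4 + 0.1428*b^3 + 0.922*b^2 + 1.3056*b + 3.6864)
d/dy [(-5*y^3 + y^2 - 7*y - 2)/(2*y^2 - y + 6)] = (-10*y^4 + 10*y^3 - 77*y^2 + 20*y - 44)/(4*y^4 - 4*y^3 + 25*y^2 - 12*y + 36)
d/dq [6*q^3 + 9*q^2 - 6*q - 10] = 18*q^2 + 18*q - 6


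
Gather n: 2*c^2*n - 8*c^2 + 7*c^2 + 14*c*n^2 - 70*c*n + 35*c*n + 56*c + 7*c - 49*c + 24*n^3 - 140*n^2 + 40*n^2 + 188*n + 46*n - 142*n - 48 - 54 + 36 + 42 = -c^2 + 14*c + 24*n^3 + n^2*(14*c - 100) + n*(2*c^2 - 35*c + 92) - 24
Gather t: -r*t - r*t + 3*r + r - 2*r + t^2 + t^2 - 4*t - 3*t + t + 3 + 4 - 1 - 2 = 2*r + 2*t^2 + t*(-2*r - 6) + 4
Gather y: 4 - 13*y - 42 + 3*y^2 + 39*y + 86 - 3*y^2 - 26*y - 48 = 0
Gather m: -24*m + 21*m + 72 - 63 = 9 - 3*m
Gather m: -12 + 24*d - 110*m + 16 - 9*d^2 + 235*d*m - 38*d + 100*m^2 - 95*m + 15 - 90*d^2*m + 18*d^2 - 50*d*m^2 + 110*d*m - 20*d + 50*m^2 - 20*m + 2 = 9*d^2 - 34*d + m^2*(150 - 50*d) + m*(-90*d^2 + 345*d - 225) + 21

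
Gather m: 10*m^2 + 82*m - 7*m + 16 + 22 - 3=10*m^2 + 75*m + 35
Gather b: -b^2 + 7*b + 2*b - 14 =-b^2 + 9*b - 14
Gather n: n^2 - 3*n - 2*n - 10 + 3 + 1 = n^2 - 5*n - 6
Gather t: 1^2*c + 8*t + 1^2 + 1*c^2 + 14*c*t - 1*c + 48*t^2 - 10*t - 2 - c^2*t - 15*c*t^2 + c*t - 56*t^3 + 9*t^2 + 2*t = c^2 - 56*t^3 + t^2*(57 - 15*c) + t*(-c^2 + 15*c) - 1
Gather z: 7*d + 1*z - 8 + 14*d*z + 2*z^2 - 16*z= 7*d + 2*z^2 + z*(14*d - 15) - 8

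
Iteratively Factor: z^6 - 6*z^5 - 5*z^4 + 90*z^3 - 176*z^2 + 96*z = (z - 3)*(z^5 - 3*z^4 - 14*z^3 + 48*z^2 - 32*z) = (z - 3)*(z - 2)*(z^4 - z^3 - 16*z^2 + 16*z) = (z - 3)*(z - 2)*(z - 1)*(z^3 - 16*z) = z*(z - 3)*(z - 2)*(z - 1)*(z^2 - 16) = z*(z - 3)*(z - 2)*(z - 1)*(z + 4)*(z - 4)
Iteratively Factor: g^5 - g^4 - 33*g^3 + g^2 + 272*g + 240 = (g - 5)*(g^4 + 4*g^3 - 13*g^2 - 64*g - 48) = (g - 5)*(g + 1)*(g^3 + 3*g^2 - 16*g - 48) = (g - 5)*(g + 1)*(g + 3)*(g^2 - 16) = (g - 5)*(g + 1)*(g + 3)*(g + 4)*(g - 4)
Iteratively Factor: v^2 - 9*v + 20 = (v - 4)*(v - 5)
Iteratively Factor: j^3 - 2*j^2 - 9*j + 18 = (j - 2)*(j^2 - 9) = (j - 3)*(j - 2)*(j + 3)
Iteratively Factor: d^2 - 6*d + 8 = (d - 4)*(d - 2)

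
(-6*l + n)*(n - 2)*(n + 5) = -6*l*n^2 - 18*l*n + 60*l + n^3 + 3*n^2 - 10*n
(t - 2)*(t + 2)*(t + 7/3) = t^3 + 7*t^2/3 - 4*t - 28/3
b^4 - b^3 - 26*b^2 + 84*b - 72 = (b - 3)*(b - 2)^2*(b + 6)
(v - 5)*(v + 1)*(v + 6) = v^3 + 2*v^2 - 29*v - 30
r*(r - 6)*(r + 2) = r^3 - 4*r^2 - 12*r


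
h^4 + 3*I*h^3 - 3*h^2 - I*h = h*(h + I)^3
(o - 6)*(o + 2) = o^2 - 4*o - 12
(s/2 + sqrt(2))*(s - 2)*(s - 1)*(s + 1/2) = s^4/2 - 5*s^3/4 + sqrt(2)*s^3 - 5*sqrt(2)*s^2/2 + s^2/4 + s/2 + sqrt(2)*s/2 + sqrt(2)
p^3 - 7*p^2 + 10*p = p*(p - 5)*(p - 2)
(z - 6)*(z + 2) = z^2 - 4*z - 12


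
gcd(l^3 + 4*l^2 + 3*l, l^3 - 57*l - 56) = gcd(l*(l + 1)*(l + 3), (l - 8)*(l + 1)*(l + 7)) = l + 1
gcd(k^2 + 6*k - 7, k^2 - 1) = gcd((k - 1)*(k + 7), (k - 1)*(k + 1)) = k - 1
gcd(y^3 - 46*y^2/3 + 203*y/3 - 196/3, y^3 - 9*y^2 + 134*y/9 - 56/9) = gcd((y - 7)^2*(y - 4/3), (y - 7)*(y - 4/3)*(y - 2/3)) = y^2 - 25*y/3 + 28/3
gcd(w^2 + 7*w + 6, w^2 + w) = w + 1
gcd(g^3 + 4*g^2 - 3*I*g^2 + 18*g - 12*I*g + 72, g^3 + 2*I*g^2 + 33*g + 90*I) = g^2 - 3*I*g + 18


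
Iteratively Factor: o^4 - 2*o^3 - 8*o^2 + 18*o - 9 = (o + 3)*(o^3 - 5*o^2 + 7*o - 3) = (o - 3)*(o + 3)*(o^2 - 2*o + 1) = (o - 3)*(o - 1)*(o + 3)*(o - 1)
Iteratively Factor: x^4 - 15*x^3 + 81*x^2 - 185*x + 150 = (x - 2)*(x^3 - 13*x^2 + 55*x - 75) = (x - 5)*(x - 2)*(x^2 - 8*x + 15) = (x - 5)^2*(x - 2)*(x - 3)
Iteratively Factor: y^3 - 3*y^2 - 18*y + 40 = (y - 5)*(y^2 + 2*y - 8) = (y - 5)*(y + 4)*(y - 2)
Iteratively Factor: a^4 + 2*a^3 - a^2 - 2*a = (a - 1)*(a^3 + 3*a^2 + 2*a) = (a - 1)*(a + 1)*(a^2 + 2*a) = (a - 1)*(a + 1)*(a + 2)*(a)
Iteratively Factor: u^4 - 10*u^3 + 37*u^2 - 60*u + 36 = (u - 2)*(u^3 - 8*u^2 + 21*u - 18) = (u - 3)*(u - 2)*(u^2 - 5*u + 6) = (u - 3)^2*(u - 2)*(u - 2)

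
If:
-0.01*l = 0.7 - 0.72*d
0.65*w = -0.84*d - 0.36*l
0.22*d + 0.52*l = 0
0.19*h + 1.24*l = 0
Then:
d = 0.97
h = 2.67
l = -0.41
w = -1.02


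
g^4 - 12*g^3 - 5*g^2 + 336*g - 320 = (g - 8)^2*(g - 1)*(g + 5)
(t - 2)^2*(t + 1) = t^3 - 3*t^2 + 4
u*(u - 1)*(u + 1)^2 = u^4 + u^3 - u^2 - u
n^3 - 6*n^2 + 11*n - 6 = (n - 3)*(n - 2)*(n - 1)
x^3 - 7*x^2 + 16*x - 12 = (x - 3)*(x - 2)^2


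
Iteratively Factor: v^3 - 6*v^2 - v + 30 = (v - 5)*(v^2 - v - 6) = (v - 5)*(v - 3)*(v + 2)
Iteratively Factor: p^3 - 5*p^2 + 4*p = (p)*(p^2 - 5*p + 4) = p*(p - 1)*(p - 4)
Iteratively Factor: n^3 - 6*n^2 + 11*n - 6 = (n - 1)*(n^2 - 5*n + 6) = (n - 3)*(n - 1)*(n - 2)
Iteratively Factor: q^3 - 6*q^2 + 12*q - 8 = (q - 2)*(q^2 - 4*q + 4) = (q - 2)^2*(q - 2)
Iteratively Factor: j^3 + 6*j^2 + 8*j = (j + 4)*(j^2 + 2*j) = (j + 2)*(j + 4)*(j)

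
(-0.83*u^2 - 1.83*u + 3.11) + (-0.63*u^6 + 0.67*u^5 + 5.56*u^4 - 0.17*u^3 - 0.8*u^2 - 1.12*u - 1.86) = -0.63*u^6 + 0.67*u^5 + 5.56*u^4 - 0.17*u^3 - 1.63*u^2 - 2.95*u + 1.25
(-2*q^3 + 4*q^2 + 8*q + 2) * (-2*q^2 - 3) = 4*q^5 - 8*q^4 - 10*q^3 - 16*q^2 - 24*q - 6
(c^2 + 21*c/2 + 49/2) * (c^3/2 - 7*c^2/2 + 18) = c^5/2 + 7*c^4/4 - 49*c^3/2 - 271*c^2/4 + 189*c + 441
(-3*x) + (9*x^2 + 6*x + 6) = 9*x^2 + 3*x + 6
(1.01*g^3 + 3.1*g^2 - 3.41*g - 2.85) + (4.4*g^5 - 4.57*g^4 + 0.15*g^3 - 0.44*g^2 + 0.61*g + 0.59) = 4.4*g^5 - 4.57*g^4 + 1.16*g^3 + 2.66*g^2 - 2.8*g - 2.26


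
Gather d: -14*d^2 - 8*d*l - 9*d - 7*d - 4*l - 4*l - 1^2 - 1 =-14*d^2 + d*(-8*l - 16) - 8*l - 2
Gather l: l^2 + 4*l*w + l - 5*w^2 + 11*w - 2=l^2 + l*(4*w + 1) - 5*w^2 + 11*w - 2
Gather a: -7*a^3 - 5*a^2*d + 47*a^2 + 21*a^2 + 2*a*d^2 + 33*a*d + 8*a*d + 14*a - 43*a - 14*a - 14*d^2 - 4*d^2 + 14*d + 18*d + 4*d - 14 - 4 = -7*a^3 + a^2*(68 - 5*d) + a*(2*d^2 + 41*d - 43) - 18*d^2 + 36*d - 18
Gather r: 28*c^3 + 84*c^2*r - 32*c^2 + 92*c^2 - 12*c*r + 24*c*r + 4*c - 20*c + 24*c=28*c^3 + 60*c^2 + 8*c + r*(84*c^2 + 12*c)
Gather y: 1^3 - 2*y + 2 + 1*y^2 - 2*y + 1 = y^2 - 4*y + 4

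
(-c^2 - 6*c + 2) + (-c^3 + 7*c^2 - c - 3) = -c^3 + 6*c^2 - 7*c - 1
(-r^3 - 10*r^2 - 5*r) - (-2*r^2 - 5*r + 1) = -r^3 - 8*r^2 - 1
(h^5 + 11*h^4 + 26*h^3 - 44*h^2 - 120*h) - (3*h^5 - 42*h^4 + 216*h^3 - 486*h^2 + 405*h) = -2*h^5 + 53*h^4 - 190*h^3 + 442*h^2 - 525*h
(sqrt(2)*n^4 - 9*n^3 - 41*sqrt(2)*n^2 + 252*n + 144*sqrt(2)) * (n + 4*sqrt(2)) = sqrt(2)*n^5 - n^4 - 77*sqrt(2)*n^3 - 76*n^2 + 1152*sqrt(2)*n + 1152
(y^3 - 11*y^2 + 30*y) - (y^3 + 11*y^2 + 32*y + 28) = -22*y^2 - 2*y - 28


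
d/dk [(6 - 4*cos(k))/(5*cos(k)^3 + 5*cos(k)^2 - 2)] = 2*(15*cos(k) + 35*cos(2*k)/2 - 5*cos(3*k) + 27/2)*sin(k)/(5*cos(k)^3 + 5*cos(k)^2 - 2)^2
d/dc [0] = 0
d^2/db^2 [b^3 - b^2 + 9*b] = 6*b - 2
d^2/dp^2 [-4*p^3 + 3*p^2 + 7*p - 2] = 6 - 24*p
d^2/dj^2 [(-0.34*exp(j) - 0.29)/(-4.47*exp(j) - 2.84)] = (1.478229*exp(j) - 0.939187999999999)*exp(j)/(89.314623*exp(3*j) + 170.237268*exp(2*j) + 108.159696*exp(j) + 22.906304)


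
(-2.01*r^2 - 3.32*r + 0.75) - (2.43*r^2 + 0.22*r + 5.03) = -4.44*r^2 - 3.54*r - 4.28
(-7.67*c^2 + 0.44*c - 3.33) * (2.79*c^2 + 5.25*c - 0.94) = -21.3993*c^4 - 39.0399*c^3 + 0.229099999999999*c^2 - 17.8961*c + 3.1302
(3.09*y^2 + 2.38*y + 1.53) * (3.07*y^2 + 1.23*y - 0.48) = 9.4863*y^4 + 11.1073*y^3 + 6.1413*y^2 + 0.7395*y - 0.7344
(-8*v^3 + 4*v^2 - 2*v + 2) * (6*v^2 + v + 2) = -48*v^5 + 16*v^4 - 24*v^3 + 18*v^2 - 2*v + 4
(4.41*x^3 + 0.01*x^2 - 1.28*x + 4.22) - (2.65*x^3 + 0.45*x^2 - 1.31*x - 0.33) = 1.76*x^3 - 0.44*x^2 + 0.03*x + 4.55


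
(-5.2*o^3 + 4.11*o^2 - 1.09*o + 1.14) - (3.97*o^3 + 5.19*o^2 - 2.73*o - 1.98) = -9.17*o^3 - 1.08*o^2 + 1.64*o + 3.12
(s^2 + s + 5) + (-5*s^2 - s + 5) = 10 - 4*s^2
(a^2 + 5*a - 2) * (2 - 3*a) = -3*a^3 - 13*a^2 + 16*a - 4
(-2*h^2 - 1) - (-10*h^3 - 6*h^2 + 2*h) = 10*h^3 + 4*h^2 - 2*h - 1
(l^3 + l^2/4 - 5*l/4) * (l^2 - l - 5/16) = l^5 - 3*l^4/4 - 29*l^3/16 + 75*l^2/64 + 25*l/64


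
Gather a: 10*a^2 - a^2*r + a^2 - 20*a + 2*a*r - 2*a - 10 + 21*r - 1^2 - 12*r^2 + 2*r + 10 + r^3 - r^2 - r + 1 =a^2*(11 - r) + a*(2*r - 22) + r^3 - 13*r^2 + 22*r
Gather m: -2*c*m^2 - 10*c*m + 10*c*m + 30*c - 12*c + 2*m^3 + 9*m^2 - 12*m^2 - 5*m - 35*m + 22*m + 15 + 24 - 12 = 18*c + 2*m^3 + m^2*(-2*c - 3) - 18*m + 27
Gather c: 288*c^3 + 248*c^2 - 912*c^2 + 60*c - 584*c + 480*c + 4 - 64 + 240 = 288*c^3 - 664*c^2 - 44*c + 180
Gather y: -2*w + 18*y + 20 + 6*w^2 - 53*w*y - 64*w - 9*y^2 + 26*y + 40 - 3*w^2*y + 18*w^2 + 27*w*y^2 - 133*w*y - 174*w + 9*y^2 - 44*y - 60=24*w^2 + 27*w*y^2 - 240*w + y*(-3*w^2 - 186*w)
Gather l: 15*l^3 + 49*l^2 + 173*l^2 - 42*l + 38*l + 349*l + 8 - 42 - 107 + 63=15*l^3 + 222*l^2 + 345*l - 78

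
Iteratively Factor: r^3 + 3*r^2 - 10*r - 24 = (r + 4)*(r^2 - r - 6) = (r - 3)*(r + 4)*(r + 2)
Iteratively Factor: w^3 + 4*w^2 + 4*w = (w)*(w^2 + 4*w + 4) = w*(w + 2)*(w + 2)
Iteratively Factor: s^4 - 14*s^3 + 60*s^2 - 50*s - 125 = (s - 5)*(s^3 - 9*s^2 + 15*s + 25) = (s - 5)^2*(s^2 - 4*s - 5) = (s - 5)^3*(s + 1)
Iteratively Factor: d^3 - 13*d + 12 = (d - 1)*(d^2 + d - 12) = (d - 1)*(d + 4)*(d - 3)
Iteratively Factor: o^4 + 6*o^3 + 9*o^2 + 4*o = (o)*(o^3 + 6*o^2 + 9*o + 4) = o*(o + 4)*(o^2 + 2*o + 1) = o*(o + 1)*(o + 4)*(o + 1)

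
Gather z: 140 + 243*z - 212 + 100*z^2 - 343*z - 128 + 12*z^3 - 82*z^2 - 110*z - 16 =12*z^3 + 18*z^2 - 210*z - 216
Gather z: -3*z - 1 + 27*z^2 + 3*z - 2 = 27*z^2 - 3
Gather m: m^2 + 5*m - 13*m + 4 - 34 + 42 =m^2 - 8*m + 12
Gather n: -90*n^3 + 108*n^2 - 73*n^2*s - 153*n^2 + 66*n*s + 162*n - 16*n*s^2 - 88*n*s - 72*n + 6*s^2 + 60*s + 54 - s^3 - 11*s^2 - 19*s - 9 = -90*n^3 + n^2*(-73*s - 45) + n*(-16*s^2 - 22*s + 90) - s^3 - 5*s^2 + 41*s + 45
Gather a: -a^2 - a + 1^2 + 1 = -a^2 - a + 2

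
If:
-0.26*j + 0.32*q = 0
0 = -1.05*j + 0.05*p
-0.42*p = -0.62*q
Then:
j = 0.00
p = 0.00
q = 0.00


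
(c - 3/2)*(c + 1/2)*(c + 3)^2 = c^4 + 5*c^3 + 9*c^2/4 - 27*c/2 - 27/4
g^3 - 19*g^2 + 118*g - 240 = (g - 8)*(g - 6)*(g - 5)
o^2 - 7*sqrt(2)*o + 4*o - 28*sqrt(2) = (o + 4)*(o - 7*sqrt(2))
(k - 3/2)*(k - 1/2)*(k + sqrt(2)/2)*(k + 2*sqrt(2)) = k^4 - 2*k^3 + 5*sqrt(2)*k^3/2 - 5*sqrt(2)*k^2 + 11*k^2/4 - 4*k + 15*sqrt(2)*k/8 + 3/2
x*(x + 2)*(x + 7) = x^3 + 9*x^2 + 14*x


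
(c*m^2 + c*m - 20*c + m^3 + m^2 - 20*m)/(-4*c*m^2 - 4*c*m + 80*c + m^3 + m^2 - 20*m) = (-c - m)/(4*c - m)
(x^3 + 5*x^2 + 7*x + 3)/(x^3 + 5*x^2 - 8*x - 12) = (x^2 + 4*x + 3)/(x^2 + 4*x - 12)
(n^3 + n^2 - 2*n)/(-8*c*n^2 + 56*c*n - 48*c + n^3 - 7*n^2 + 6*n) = n*(-n - 2)/(8*c*n - 48*c - n^2 + 6*n)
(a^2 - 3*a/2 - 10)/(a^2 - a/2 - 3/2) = (-2*a^2 + 3*a + 20)/(-2*a^2 + a + 3)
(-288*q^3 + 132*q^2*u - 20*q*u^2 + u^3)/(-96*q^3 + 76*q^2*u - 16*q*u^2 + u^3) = (6*q - u)/(2*q - u)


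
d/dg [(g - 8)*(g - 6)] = 2*g - 14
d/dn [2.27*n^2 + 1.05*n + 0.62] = 4.54*n + 1.05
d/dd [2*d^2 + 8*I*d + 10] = 4*d + 8*I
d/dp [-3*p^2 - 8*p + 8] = -6*p - 8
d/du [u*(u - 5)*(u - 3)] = 3*u^2 - 16*u + 15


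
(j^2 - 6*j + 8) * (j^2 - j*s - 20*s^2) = j^4 - j^3*s - 6*j^3 - 20*j^2*s^2 + 6*j^2*s + 8*j^2 + 120*j*s^2 - 8*j*s - 160*s^2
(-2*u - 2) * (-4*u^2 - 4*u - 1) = 8*u^3 + 16*u^2 + 10*u + 2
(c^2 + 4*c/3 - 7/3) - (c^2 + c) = c/3 - 7/3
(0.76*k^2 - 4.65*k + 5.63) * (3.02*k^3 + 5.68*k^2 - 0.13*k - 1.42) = 2.2952*k^5 - 9.7262*k^4 - 9.5082*k^3 + 31.5037*k^2 + 5.8711*k - 7.9946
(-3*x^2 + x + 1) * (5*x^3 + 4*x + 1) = -15*x^5 + 5*x^4 - 7*x^3 + x^2 + 5*x + 1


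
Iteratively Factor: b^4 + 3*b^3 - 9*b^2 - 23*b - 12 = (b + 4)*(b^3 - b^2 - 5*b - 3) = (b + 1)*(b + 4)*(b^2 - 2*b - 3) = (b + 1)^2*(b + 4)*(b - 3)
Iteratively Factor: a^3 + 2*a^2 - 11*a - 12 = (a + 1)*(a^2 + a - 12) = (a + 1)*(a + 4)*(a - 3)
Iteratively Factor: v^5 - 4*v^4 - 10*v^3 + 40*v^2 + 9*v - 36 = (v + 1)*(v^4 - 5*v^3 - 5*v^2 + 45*v - 36) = (v - 4)*(v + 1)*(v^3 - v^2 - 9*v + 9) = (v - 4)*(v - 3)*(v + 1)*(v^2 + 2*v - 3) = (v - 4)*(v - 3)*(v + 1)*(v + 3)*(v - 1)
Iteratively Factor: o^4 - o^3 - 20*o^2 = (o + 4)*(o^3 - 5*o^2) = (o - 5)*(o + 4)*(o^2) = o*(o - 5)*(o + 4)*(o)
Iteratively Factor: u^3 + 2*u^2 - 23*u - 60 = (u + 4)*(u^2 - 2*u - 15) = (u + 3)*(u + 4)*(u - 5)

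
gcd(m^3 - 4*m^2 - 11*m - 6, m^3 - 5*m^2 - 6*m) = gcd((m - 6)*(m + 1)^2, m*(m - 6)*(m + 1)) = m^2 - 5*m - 6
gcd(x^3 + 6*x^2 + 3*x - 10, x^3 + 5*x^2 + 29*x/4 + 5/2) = x + 2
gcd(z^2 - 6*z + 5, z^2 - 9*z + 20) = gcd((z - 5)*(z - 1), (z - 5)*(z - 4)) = z - 5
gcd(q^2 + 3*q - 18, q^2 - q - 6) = q - 3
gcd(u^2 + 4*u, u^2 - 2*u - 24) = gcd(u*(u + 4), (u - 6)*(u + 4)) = u + 4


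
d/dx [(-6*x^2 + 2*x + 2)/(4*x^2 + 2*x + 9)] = 2*(-10*x^2 - 62*x + 7)/(16*x^4 + 16*x^3 + 76*x^2 + 36*x + 81)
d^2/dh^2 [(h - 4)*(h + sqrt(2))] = 2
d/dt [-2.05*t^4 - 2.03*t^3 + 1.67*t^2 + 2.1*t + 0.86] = -8.2*t^3 - 6.09*t^2 + 3.34*t + 2.1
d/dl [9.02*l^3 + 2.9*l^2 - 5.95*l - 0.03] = 27.06*l^2 + 5.8*l - 5.95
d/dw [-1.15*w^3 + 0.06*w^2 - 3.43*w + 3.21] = -3.45*w^2 + 0.12*w - 3.43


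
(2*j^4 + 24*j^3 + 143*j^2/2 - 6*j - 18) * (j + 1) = 2*j^5 + 26*j^4 + 191*j^3/2 + 131*j^2/2 - 24*j - 18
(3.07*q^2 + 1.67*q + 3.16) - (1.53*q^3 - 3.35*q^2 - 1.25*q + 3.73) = -1.53*q^3 + 6.42*q^2 + 2.92*q - 0.57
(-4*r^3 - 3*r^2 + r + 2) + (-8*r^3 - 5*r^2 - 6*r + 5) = -12*r^3 - 8*r^2 - 5*r + 7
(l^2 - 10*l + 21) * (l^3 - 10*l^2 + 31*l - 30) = l^5 - 20*l^4 + 152*l^3 - 550*l^2 + 951*l - 630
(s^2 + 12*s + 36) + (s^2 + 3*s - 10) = 2*s^2 + 15*s + 26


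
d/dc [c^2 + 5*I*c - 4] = 2*c + 5*I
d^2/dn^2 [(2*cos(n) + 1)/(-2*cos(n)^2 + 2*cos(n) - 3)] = (-16*(1 - cos(n)^2)^2*cos(n) - 24*(1 - cos(n)^2)^2 + 8*cos(n)^5 + 68*cos(n)^3 - 16*cos(n)^2 - 104*cos(n) + 44)/(2*cos(n) - cos(2*n) - 4)^3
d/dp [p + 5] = 1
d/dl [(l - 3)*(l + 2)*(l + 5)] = 3*l^2 + 8*l - 11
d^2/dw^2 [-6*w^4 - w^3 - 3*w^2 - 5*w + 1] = -72*w^2 - 6*w - 6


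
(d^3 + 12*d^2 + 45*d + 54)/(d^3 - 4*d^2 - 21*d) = (d^2 + 9*d + 18)/(d*(d - 7))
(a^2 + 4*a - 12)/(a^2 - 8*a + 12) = (a + 6)/(a - 6)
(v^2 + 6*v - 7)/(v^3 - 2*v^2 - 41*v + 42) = (v + 7)/(v^2 - v - 42)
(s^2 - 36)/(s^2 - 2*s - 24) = (s + 6)/(s + 4)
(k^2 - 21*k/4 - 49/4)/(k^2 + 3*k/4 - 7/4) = (k - 7)/(k - 1)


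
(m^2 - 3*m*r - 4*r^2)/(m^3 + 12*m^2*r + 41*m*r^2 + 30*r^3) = (m - 4*r)/(m^2 + 11*m*r + 30*r^2)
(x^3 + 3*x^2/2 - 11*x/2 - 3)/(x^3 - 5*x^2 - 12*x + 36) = (x + 1/2)/(x - 6)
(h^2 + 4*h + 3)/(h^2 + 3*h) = (h + 1)/h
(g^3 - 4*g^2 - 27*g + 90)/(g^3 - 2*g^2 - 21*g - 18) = (g^2 + 2*g - 15)/(g^2 + 4*g + 3)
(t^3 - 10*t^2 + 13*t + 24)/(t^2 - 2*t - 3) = t - 8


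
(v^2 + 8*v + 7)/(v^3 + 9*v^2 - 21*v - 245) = (v + 1)/(v^2 + 2*v - 35)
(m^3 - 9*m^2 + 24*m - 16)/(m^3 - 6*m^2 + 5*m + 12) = (m^2 - 5*m + 4)/(m^2 - 2*m - 3)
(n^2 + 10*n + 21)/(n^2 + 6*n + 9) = (n + 7)/(n + 3)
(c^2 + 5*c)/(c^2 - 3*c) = (c + 5)/(c - 3)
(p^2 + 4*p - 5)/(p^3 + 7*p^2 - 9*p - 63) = (p^2 + 4*p - 5)/(p^3 + 7*p^2 - 9*p - 63)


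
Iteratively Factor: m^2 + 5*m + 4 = (m + 1)*(m + 4)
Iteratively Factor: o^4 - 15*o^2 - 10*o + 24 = (o + 2)*(o^3 - 2*o^2 - 11*o + 12) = (o - 1)*(o + 2)*(o^2 - o - 12) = (o - 1)*(o + 2)*(o + 3)*(o - 4)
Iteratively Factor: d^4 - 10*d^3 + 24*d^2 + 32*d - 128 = (d - 4)*(d^3 - 6*d^2 + 32) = (d - 4)^2*(d^2 - 2*d - 8) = (d - 4)^2*(d + 2)*(d - 4)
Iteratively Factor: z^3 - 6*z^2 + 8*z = (z - 2)*(z^2 - 4*z) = z*(z - 2)*(z - 4)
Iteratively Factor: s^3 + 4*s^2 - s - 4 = (s + 4)*(s^2 - 1) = (s + 1)*(s + 4)*(s - 1)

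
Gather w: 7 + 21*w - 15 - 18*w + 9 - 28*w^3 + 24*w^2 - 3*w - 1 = -28*w^3 + 24*w^2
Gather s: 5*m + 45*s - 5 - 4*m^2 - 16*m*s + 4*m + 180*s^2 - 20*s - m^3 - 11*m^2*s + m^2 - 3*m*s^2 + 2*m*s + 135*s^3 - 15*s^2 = -m^3 - 3*m^2 + 9*m + 135*s^3 + s^2*(165 - 3*m) + s*(-11*m^2 - 14*m + 25) - 5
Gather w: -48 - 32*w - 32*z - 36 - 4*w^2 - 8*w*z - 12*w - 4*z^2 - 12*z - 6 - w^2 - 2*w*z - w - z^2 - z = -5*w^2 + w*(-10*z - 45) - 5*z^2 - 45*z - 90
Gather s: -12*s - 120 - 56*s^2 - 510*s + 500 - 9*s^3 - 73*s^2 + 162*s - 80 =-9*s^3 - 129*s^2 - 360*s + 300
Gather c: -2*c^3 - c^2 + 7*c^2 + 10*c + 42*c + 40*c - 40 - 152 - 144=-2*c^3 + 6*c^2 + 92*c - 336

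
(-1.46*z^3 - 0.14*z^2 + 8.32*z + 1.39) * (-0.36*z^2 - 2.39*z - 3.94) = 0.5256*z^5 + 3.5398*z^4 + 3.0918*z^3 - 19.8336*z^2 - 36.1029*z - 5.4766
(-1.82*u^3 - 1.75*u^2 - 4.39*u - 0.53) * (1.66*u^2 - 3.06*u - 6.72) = -3.0212*u^5 + 2.6642*u^4 + 10.298*u^3 + 24.3136*u^2 + 31.1226*u + 3.5616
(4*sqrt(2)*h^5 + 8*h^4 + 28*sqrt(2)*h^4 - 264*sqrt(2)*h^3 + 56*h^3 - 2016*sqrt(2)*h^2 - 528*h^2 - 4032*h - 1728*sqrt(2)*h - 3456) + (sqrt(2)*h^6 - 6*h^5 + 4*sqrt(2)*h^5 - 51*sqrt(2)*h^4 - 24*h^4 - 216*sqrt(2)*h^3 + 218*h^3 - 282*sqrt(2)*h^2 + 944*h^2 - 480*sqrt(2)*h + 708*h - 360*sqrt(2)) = sqrt(2)*h^6 - 6*h^5 + 8*sqrt(2)*h^5 - 23*sqrt(2)*h^4 - 16*h^4 - 480*sqrt(2)*h^3 + 274*h^3 - 2298*sqrt(2)*h^2 + 416*h^2 - 3324*h - 2208*sqrt(2)*h - 3456 - 360*sqrt(2)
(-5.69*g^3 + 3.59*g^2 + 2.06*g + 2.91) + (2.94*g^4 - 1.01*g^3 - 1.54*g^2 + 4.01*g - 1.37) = 2.94*g^4 - 6.7*g^3 + 2.05*g^2 + 6.07*g + 1.54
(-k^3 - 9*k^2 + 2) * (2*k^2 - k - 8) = -2*k^5 - 17*k^4 + 17*k^3 + 76*k^2 - 2*k - 16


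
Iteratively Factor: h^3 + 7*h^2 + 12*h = (h + 3)*(h^2 + 4*h) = (h + 3)*(h + 4)*(h)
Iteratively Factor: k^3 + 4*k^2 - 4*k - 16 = (k + 2)*(k^2 + 2*k - 8) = (k + 2)*(k + 4)*(k - 2)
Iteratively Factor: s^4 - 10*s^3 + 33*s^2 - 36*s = (s - 3)*(s^3 - 7*s^2 + 12*s) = (s - 4)*(s - 3)*(s^2 - 3*s) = (s - 4)*(s - 3)^2*(s)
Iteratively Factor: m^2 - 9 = (m - 3)*(m + 3)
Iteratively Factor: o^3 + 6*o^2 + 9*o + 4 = (o + 4)*(o^2 + 2*o + 1) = (o + 1)*(o + 4)*(o + 1)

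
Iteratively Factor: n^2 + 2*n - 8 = (n + 4)*(n - 2)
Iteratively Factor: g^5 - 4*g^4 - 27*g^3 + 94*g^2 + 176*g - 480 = (g - 4)*(g^4 - 27*g^2 - 14*g + 120) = (g - 4)*(g + 4)*(g^3 - 4*g^2 - 11*g + 30) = (g - 5)*(g - 4)*(g + 4)*(g^2 + g - 6) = (g - 5)*(g - 4)*(g - 2)*(g + 4)*(g + 3)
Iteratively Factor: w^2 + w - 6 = (w - 2)*(w + 3)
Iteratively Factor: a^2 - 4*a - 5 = (a + 1)*(a - 5)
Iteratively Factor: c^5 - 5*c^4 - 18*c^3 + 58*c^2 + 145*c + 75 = (c + 1)*(c^4 - 6*c^3 - 12*c^2 + 70*c + 75) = (c + 1)^2*(c^3 - 7*c^2 - 5*c + 75) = (c - 5)*(c + 1)^2*(c^2 - 2*c - 15) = (c - 5)*(c + 1)^2*(c + 3)*(c - 5)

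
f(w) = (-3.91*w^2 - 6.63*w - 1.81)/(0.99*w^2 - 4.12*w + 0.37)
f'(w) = (4.12 - 1.98*w)*(-3.91*w^2 - 6.63*w - 1.81)/(0.99*w^2 - 4.12*w + 0.37)^2 + (-7.82*w - 6.63)/(0.99*w^2 - 4.12*w + 0.37)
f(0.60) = 4.12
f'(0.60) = -0.44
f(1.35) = 5.28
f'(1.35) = 2.82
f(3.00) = 18.47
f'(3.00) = 20.68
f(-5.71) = -1.63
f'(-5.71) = 0.23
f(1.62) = 6.16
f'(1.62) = 3.69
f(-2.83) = -0.72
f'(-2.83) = 0.43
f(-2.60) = -0.62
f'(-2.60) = 0.45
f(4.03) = 593.33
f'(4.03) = 15009.07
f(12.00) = -6.89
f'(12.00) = 0.37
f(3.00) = 18.47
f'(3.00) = 20.68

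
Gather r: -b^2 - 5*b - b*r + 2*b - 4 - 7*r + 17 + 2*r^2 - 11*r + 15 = -b^2 - 3*b + 2*r^2 + r*(-b - 18) + 28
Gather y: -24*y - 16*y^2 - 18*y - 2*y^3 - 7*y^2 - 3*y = -2*y^3 - 23*y^2 - 45*y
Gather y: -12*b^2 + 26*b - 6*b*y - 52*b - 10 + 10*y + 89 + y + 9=-12*b^2 - 26*b + y*(11 - 6*b) + 88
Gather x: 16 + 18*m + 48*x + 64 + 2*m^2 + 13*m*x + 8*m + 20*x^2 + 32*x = 2*m^2 + 26*m + 20*x^2 + x*(13*m + 80) + 80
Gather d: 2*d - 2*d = 0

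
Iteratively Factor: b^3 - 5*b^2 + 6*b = (b - 2)*(b^2 - 3*b) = b*(b - 2)*(b - 3)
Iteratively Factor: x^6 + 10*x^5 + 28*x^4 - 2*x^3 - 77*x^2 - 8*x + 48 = (x - 1)*(x^5 + 11*x^4 + 39*x^3 + 37*x^2 - 40*x - 48) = (x - 1)*(x + 1)*(x^4 + 10*x^3 + 29*x^2 + 8*x - 48) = (x - 1)*(x + 1)*(x + 4)*(x^3 + 6*x^2 + 5*x - 12) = (x - 1)*(x + 1)*(x + 4)^2*(x^2 + 2*x - 3) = (x - 1)*(x + 1)*(x + 3)*(x + 4)^2*(x - 1)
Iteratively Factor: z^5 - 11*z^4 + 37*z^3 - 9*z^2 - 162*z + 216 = (z + 2)*(z^4 - 13*z^3 + 63*z^2 - 135*z + 108) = (z - 3)*(z + 2)*(z^3 - 10*z^2 + 33*z - 36) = (z - 4)*(z - 3)*(z + 2)*(z^2 - 6*z + 9) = (z - 4)*(z - 3)^2*(z + 2)*(z - 3)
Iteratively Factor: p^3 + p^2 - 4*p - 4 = (p - 2)*(p^2 + 3*p + 2) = (p - 2)*(p + 1)*(p + 2)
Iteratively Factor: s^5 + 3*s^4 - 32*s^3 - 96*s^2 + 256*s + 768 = (s + 4)*(s^4 - s^3 - 28*s^2 + 16*s + 192) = (s - 4)*(s + 4)*(s^3 + 3*s^2 - 16*s - 48) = (s - 4)^2*(s + 4)*(s^2 + 7*s + 12) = (s - 4)^2*(s + 3)*(s + 4)*(s + 4)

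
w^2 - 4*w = w*(w - 4)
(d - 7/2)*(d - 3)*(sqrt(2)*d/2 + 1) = sqrt(2)*d^3/2 - 13*sqrt(2)*d^2/4 + d^2 - 13*d/2 + 21*sqrt(2)*d/4 + 21/2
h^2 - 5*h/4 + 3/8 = (h - 3/4)*(h - 1/2)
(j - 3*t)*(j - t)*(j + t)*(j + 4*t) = j^4 + j^3*t - 13*j^2*t^2 - j*t^3 + 12*t^4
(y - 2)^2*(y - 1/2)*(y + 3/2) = y^4 - 3*y^3 - 3*y^2/4 + 7*y - 3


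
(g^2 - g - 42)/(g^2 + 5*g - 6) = (g - 7)/(g - 1)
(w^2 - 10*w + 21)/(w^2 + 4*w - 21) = (w - 7)/(w + 7)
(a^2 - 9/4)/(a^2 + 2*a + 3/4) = (2*a - 3)/(2*a + 1)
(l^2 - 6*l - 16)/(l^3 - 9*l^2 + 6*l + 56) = (l - 8)/(l^2 - 11*l + 28)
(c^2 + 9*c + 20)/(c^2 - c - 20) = (c + 5)/(c - 5)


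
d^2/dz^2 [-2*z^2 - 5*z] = -4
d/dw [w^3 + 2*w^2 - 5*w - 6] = 3*w^2 + 4*w - 5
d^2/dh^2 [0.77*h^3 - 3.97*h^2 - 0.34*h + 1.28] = 4.62*h - 7.94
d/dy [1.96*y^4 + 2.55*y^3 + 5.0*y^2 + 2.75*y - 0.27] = 7.84*y^3 + 7.65*y^2 + 10.0*y + 2.75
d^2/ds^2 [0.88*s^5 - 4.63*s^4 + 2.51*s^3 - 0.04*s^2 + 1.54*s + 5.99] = 17.6*s^3 - 55.56*s^2 + 15.06*s - 0.08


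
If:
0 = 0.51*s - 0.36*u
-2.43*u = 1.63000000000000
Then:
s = -0.47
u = -0.67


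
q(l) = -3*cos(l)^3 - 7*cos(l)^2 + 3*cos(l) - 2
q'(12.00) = -8.17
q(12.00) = -6.26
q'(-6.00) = 5.24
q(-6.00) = -8.23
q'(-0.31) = -5.64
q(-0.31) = -8.08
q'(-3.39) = -1.99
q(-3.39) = -8.75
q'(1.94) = -6.42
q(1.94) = -3.85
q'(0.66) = 8.39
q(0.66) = -5.48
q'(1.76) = -5.22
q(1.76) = -2.79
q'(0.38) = 6.59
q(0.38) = -7.65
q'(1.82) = -5.72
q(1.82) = -3.12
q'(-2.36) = 5.92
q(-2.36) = -6.58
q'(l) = 9*sin(l)*cos(l)^2 + 14*sin(l)*cos(l) - 3*sin(l)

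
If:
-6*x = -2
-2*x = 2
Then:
No Solution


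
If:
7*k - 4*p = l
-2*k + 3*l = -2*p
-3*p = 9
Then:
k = -30/19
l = 18/19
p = -3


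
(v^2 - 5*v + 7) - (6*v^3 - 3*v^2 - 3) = -6*v^3 + 4*v^2 - 5*v + 10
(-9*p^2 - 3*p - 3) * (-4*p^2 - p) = 36*p^4 + 21*p^3 + 15*p^2 + 3*p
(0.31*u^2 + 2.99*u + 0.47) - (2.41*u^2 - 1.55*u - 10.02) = -2.1*u^2 + 4.54*u + 10.49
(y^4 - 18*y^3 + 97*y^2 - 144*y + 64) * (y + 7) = y^5 - 11*y^4 - 29*y^3 + 535*y^2 - 944*y + 448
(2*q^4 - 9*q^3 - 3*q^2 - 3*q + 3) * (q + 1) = 2*q^5 - 7*q^4 - 12*q^3 - 6*q^2 + 3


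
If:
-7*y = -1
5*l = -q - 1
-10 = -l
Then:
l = 10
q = -51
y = 1/7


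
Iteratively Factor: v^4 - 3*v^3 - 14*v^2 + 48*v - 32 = (v - 1)*(v^3 - 2*v^2 - 16*v + 32) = (v - 2)*(v - 1)*(v^2 - 16) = (v - 2)*(v - 1)*(v + 4)*(v - 4)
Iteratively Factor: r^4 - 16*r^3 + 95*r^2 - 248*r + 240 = (r - 3)*(r^3 - 13*r^2 + 56*r - 80) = (r - 4)*(r - 3)*(r^2 - 9*r + 20) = (r - 5)*(r - 4)*(r - 3)*(r - 4)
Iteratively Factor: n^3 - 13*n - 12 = (n + 3)*(n^2 - 3*n - 4) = (n - 4)*(n + 3)*(n + 1)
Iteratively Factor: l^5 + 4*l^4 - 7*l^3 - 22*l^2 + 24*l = (l - 1)*(l^4 + 5*l^3 - 2*l^2 - 24*l) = l*(l - 1)*(l^3 + 5*l^2 - 2*l - 24) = l*(l - 1)*(l + 4)*(l^2 + l - 6) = l*(l - 1)*(l + 3)*(l + 4)*(l - 2)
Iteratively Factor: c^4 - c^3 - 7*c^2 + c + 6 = (c + 1)*(c^3 - 2*c^2 - 5*c + 6) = (c + 1)*(c + 2)*(c^2 - 4*c + 3) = (c - 3)*(c + 1)*(c + 2)*(c - 1)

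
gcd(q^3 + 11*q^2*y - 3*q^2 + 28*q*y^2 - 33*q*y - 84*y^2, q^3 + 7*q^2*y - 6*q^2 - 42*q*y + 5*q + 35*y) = q + 7*y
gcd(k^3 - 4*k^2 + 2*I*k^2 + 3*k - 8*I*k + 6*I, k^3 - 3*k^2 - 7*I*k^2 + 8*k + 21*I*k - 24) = k - 3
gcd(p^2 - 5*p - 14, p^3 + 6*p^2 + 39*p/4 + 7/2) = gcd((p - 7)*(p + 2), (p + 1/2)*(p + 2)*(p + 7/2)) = p + 2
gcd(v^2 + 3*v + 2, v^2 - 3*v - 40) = 1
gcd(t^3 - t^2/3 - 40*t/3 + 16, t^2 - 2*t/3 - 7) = t - 3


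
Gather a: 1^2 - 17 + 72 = 56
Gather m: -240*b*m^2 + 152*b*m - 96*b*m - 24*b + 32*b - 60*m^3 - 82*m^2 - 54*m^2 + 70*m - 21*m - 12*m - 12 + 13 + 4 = 8*b - 60*m^3 + m^2*(-240*b - 136) + m*(56*b + 37) + 5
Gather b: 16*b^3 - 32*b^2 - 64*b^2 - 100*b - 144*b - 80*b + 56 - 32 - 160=16*b^3 - 96*b^2 - 324*b - 136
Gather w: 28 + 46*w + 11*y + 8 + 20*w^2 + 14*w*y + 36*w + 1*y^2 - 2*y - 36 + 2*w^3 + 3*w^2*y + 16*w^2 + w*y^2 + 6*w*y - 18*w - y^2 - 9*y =2*w^3 + w^2*(3*y + 36) + w*(y^2 + 20*y + 64)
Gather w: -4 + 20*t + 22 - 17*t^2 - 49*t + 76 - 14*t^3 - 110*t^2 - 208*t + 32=-14*t^3 - 127*t^2 - 237*t + 126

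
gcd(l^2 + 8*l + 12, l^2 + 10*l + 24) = l + 6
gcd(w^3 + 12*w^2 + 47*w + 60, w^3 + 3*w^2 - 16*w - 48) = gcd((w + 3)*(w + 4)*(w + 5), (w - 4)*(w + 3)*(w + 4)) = w^2 + 7*w + 12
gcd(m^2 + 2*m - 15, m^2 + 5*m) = m + 5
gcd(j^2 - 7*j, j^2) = j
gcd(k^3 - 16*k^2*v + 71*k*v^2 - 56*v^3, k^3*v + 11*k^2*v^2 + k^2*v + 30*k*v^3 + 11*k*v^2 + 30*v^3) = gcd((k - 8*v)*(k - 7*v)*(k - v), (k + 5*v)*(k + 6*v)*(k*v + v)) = 1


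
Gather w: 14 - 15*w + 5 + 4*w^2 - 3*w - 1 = 4*w^2 - 18*w + 18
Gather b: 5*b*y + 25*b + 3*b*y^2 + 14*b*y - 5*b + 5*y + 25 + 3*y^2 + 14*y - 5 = b*(3*y^2 + 19*y + 20) + 3*y^2 + 19*y + 20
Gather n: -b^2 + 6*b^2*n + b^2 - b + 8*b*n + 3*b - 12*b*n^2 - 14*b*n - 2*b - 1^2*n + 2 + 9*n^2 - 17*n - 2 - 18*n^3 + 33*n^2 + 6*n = -18*n^3 + n^2*(42 - 12*b) + n*(6*b^2 - 6*b - 12)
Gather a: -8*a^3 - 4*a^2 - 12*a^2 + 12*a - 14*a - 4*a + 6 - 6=-8*a^3 - 16*a^2 - 6*a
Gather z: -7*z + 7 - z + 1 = 8 - 8*z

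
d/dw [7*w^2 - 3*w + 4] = 14*w - 3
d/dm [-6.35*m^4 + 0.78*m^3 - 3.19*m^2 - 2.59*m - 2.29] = -25.4*m^3 + 2.34*m^2 - 6.38*m - 2.59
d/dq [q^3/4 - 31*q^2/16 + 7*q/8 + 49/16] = 3*q^2/4 - 31*q/8 + 7/8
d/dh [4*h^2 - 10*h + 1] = 8*h - 10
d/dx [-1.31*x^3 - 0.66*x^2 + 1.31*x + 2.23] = -3.93*x^2 - 1.32*x + 1.31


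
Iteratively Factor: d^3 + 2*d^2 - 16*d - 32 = (d - 4)*(d^2 + 6*d + 8) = (d - 4)*(d + 2)*(d + 4)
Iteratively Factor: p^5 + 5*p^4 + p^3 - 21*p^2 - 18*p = (p)*(p^4 + 5*p^3 + p^2 - 21*p - 18) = p*(p - 2)*(p^3 + 7*p^2 + 15*p + 9) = p*(p - 2)*(p + 3)*(p^2 + 4*p + 3) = p*(p - 2)*(p + 3)^2*(p + 1)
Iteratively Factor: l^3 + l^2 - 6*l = (l - 2)*(l^2 + 3*l) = (l - 2)*(l + 3)*(l)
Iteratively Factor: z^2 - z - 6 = (z - 3)*(z + 2)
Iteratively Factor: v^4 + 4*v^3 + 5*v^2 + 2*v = (v + 2)*(v^3 + 2*v^2 + v) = (v + 1)*(v + 2)*(v^2 + v) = (v + 1)^2*(v + 2)*(v)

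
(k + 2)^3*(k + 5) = k^4 + 11*k^3 + 42*k^2 + 68*k + 40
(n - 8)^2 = n^2 - 16*n + 64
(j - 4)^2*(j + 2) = j^3 - 6*j^2 + 32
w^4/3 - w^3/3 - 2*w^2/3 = w^2*(w/3 + 1/3)*(w - 2)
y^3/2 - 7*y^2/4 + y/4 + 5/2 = (y/2 + 1/2)*(y - 5/2)*(y - 2)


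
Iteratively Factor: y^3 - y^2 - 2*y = (y + 1)*(y^2 - 2*y) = (y - 2)*(y + 1)*(y)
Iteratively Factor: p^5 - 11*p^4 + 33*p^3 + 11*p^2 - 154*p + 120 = (p - 1)*(p^4 - 10*p^3 + 23*p^2 + 34*p - 120) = (p - 1)*(p + 2)*(p^3 - 12*p^2 + 47*p - 60) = (p - 5)*(p - 1)*(p + 2)*(p^2 - 7*p + 12) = (p - 5)*(p - 4)*(p - 1)*(p + 2)*(p - 3)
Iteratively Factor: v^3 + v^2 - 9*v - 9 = (v + 3)*(v^2 - 2*v - 3) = (v + 1)*(v + 3)*(v - 3)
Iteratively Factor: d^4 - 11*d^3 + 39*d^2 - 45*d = (d - 3)*(d^3 - 8*d^2 + 15*d) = (d - 3)^2*(d^2 - 5*d) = (d - 5)*(d - 3)^2*(d)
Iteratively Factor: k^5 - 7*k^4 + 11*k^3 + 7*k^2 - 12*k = (k)*(k^4 - 7*k^3 + 11*k^2 + 7*k - 12) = k*(k + 1)*(k^3 - 8*k^2 + 19*k - 12) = k*(k - 1)*(k + 1)*(k^2 - 7*k + 12) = k*(k - 4)*(k - 1)*(k + 1)*(k - 3)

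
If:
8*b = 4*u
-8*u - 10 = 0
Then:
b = -5/8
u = -5/4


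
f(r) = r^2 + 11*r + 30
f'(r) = 2*r + 11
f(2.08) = 57.21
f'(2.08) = 15.16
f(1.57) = 49.73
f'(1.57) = 14.14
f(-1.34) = 17.06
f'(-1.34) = 8.32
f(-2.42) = 9.24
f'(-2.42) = 6.16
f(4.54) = 100.55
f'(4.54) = 20.08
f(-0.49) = 24.85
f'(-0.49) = 10.02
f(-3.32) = 4.50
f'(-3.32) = 4.36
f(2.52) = 64.07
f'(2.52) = 16.04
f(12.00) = 306.00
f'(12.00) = 35.00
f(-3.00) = 6.00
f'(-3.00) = 5.00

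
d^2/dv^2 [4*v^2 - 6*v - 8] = 8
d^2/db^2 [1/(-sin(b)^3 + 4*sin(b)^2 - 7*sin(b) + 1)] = (9*sin(b)^6 - 44*sin(b)^5 + 66*sin(b)^4 - 11*sin(b)^3 - 105*sin(b)^2 + 169*sin(b) - 90)/(sin(b)^3 - 4*sin(b)^2 + 7*sin(b) - 1)^3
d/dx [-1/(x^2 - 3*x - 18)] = (2*x - 3)/(-x^2 + 3*x + 18)^2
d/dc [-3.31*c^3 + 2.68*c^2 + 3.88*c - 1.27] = -9.93*c^2 + 5.36*c + 3.88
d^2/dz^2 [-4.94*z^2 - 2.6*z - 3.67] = -9.88000000000000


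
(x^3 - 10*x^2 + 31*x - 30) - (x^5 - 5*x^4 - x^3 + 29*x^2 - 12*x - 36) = -x^5 + 5*x^4 + 2*x^3 - 39*x^2 + 43*x + 6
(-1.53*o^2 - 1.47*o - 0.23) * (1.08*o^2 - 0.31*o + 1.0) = -1.6524*o^4 - 1.1133*o^3 - 1.3227*o^2 - 1.3987*o - 0.23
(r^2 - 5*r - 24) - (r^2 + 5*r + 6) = -10*r - 30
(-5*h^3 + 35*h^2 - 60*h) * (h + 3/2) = -5*h^4 + 55*h^3/2 - 15*h^2/2 - 90*h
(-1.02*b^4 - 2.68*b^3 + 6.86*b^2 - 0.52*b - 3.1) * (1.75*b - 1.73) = -1.785*b^5 - 2.9254*b^4 + 16.6414*b^3 - 12.7778*b^2 - 4.5254*b + 5.363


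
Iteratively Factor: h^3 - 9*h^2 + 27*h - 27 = (h - 3)*(h^2 - 6*h + 9) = (h - 3)^2*(h - 3)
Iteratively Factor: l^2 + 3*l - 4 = (l - 1)*(l + 4)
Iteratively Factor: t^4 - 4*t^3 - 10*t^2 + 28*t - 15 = (t - 5)*(t^3 + t^2 - 5*t + 3) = (t - 5)*(t - 1)*(t^2 + 2*t - 3) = (t - 5)*(t - 1)*(t + 3)*(t - 1)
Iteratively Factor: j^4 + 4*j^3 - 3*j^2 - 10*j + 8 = (j + 2)*(j^3 + 2*j^2 - 7*j + 4) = (j - 1)*(j + 2)*(j^2 + 3*j - 4) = (j - 1)*(j + 2)*(j + 4)*(j - 1)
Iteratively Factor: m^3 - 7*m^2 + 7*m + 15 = (m - 5)*(m^2 - 2*m - 3) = (m - 5)*(m - 3)*(m + 1)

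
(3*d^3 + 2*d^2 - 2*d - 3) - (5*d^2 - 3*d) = 3*d^3 - 3*d^2 + d - 3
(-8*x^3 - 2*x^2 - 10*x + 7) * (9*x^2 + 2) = -72*x^5 - 18*x^4 - 106*x^3 + 59*x^2 - 20*x + 14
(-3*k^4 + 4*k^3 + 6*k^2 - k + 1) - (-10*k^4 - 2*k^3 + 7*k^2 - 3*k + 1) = 7*k^4 + 6*k^3 - k^2 + 2*k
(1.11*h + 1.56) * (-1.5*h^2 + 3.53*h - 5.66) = -1.665*h^3 + 1.5783*h^2 - 0.7758*h - 8.8296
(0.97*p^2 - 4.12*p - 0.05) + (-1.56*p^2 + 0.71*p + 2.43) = -0.59*p^2 - 3.41*p + 2.38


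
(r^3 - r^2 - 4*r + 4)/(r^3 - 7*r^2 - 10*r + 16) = (r - 2)/(r - 8)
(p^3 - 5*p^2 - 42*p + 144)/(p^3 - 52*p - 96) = (p - 3)/(p + 2)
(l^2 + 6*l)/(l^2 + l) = (l + 6)/(l + 1)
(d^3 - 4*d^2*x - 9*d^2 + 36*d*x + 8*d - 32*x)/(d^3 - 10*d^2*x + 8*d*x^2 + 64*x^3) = (-d^2 + 9*d - 8)/(-d^2 + 6*d*x + 16*x^2)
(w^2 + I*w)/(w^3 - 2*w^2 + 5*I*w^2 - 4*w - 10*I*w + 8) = w/(w^2 + w*(-2 + 4*I) - 8*I)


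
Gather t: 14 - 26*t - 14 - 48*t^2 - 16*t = -48*t^2 - 42*t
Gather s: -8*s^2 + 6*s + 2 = -8*s^2 + 6*s + 2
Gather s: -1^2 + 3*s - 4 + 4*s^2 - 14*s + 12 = 4*s^2 - 11*s + 7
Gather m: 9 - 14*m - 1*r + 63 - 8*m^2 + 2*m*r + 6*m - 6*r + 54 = -8*m^2 + m*(2*r - 8) - 7*r + 126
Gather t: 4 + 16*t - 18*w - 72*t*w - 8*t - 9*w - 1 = t*(8 - 72*w) - 27*w + 3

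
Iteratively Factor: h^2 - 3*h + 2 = (h - 2)*(h - 1)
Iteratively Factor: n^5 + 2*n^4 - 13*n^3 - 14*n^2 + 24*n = (n - 3)*(n^4 + 5*n^3 + 2*n^2 - 8*n) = n*(n - 3)*(n^3 + 5*n^2 + 2*n - 8) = n*(n - 3)*(n + 2)*(n^2 + 3*n - 4) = n*(n - 3)*(n - 1)*(n + 2)*(n + 4)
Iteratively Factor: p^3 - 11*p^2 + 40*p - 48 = (p - 3)*(p^2 - 8*p + 16) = (p - 4)*(p - 3)*(p - 4)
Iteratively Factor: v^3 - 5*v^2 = (v)*(v^2 - 5*v) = v^2*(v - 5)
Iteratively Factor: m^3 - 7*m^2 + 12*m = (m - 4)*(m^2 - 3*m) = m*(m - 4)*(m - 3)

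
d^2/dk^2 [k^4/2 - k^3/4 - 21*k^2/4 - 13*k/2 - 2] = 6*k^2 - 3*k/2 - 21/2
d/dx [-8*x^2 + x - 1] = 1 - 16*x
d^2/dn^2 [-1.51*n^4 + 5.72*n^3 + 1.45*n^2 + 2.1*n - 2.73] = -18.12*n^2 + 34.32*n + 2.9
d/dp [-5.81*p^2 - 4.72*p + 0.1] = -11.62*p - 4.72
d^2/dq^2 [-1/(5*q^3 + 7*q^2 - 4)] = 2*(-q^2*(15*q + 14)^2 + (15*q + 7)*(5*q^3 + 7*q^2 - 4))/(5*q^3 + 7*q^2 - 4)^3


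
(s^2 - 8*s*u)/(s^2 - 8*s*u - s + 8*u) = s/(s - 1)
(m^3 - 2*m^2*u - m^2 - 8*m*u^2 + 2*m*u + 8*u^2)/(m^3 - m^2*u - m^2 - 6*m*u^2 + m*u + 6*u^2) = (-m + 4*u)/(-m + 3*u)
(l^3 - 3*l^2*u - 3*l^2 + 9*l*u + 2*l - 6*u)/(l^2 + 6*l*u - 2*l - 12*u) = (l^2 - 3*l*u - l + 3*u)/(l + 6*u)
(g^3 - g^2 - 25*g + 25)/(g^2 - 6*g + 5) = g + 5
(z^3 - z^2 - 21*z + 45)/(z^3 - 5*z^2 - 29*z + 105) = (z - 3)/(z - 7)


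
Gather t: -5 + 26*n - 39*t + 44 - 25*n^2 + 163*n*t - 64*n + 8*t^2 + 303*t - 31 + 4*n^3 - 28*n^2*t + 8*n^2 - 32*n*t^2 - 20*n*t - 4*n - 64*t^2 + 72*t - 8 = 4*n^3 - 17*n^2 - 42*n + t^2*(-32*n - 56) + t*(-28*n^2 + 143*n + 336)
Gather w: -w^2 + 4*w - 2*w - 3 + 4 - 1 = -w^2 + 2*w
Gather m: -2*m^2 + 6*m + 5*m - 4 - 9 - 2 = -2*m^2 + 11*m - 15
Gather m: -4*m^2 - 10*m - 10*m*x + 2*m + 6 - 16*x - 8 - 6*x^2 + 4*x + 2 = -4*m^2 + m*(-10*x - 8) - 6*x^2 - 12*x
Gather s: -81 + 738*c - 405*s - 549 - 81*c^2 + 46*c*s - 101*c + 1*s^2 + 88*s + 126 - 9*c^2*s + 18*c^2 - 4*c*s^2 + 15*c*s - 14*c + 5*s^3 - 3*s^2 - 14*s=-63*c^2 + 623*c + 5*s^3 + s^2*(-4*c - 2) + s*(-9*c^2 + 61*c - 331) - 504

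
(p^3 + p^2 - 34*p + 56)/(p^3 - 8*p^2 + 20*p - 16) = (p + 7)/(p - 2)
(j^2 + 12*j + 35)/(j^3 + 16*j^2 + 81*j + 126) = (j + 5)/(j^2 + 9*j + 18)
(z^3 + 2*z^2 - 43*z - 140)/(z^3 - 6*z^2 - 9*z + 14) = (z^2 + 9*z + 20)/(z^2 + z - 2)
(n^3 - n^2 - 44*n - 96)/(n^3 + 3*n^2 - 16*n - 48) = (n - 8)/(n - 4)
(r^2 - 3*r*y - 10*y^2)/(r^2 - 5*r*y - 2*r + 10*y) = (r + 2*y)/(r - 2)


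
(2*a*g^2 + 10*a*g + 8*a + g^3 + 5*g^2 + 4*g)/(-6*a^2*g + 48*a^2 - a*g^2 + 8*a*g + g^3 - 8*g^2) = (-g^2 - 5*g - 4)/(3*a*g - 24*a - g^2 + 8*g)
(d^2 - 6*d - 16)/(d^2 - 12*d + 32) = (d + 2)/(d - 4)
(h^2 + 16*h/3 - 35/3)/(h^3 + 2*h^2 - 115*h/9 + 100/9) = 3*(h + 7)/(3*h^2 + 11*h - 20)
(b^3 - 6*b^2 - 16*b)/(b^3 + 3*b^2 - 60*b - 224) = b*(b + 2)/(b^2 + 11*b + 28)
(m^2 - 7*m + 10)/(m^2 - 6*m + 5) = (m - 2)/(m - 1)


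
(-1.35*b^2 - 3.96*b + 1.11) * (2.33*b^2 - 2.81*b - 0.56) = -3.1455*b^4 - 5.4333*b^3 + 14.4699*b^2 - 0.9015*b - 0.6216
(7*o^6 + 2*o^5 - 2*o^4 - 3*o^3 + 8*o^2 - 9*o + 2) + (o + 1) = 7*o^6 + 2*o^5 - 2*o^4 - 3*o^3 + 8*o^2 - 8*o + 3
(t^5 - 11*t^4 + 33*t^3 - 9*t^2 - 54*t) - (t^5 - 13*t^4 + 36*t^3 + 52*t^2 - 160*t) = 2*t^4 - 3*t^3 - 61*t^2 + 106*t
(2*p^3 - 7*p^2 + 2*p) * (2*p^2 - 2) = 4*p^5 - 14*p^4 + 14*p^2 - 4*p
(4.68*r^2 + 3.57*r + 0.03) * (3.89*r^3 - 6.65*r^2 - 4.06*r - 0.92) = 18.2052*r^5 - 17.2347*r^4 - 42.6246*r^3 - 18.9993*r^2 - 3.4062*r - 0.0276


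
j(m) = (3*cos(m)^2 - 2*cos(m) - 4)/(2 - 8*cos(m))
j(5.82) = 0.66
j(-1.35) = -17.32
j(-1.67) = -1.35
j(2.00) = -0.50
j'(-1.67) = -4.78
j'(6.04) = -0.34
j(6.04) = 0.54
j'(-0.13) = -0.18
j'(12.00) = -1.02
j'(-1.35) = -547.92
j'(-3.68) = 0.42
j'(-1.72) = -3.73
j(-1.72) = -1.14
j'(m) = (-6*sin(m)*cos(m) + 2*sin(m))/(2 - 8*cos(m)) - 8*(3*cos(m)^2 - 2*cos(m) - 4)*sin(m)/(2 - 8*cos(m))^2 = 3*(-cos(m) + cos(2*m) + 4)*sin(m)/(4*cos(m) - 1)^2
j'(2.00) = 1.45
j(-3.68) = -0.01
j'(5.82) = -0.75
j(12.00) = 0.75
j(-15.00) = -0.09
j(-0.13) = 0.51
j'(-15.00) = -0.59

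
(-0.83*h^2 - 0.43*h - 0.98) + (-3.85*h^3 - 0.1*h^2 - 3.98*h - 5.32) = -3.85*h^3 - 0.93*h^2 - 4.41*h - 6.3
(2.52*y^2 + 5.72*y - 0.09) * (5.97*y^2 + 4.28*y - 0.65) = 15.0444*y^4 + 44.934*y^3 + 22.3063*y^2 - 4.1032*y + 0.0585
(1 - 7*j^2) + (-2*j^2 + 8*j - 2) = -9*j^2 + 8*j - 1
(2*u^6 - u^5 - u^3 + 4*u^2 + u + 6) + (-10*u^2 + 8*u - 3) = 2*u^6 - u^5 - u^3 - 6*u^2 + 9*u + 3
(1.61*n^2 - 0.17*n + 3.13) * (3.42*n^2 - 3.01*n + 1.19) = 5.5062*n^4 - 5.4275*n^3 + 13.1322*n^2 - 9.6236*n + 3.7247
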